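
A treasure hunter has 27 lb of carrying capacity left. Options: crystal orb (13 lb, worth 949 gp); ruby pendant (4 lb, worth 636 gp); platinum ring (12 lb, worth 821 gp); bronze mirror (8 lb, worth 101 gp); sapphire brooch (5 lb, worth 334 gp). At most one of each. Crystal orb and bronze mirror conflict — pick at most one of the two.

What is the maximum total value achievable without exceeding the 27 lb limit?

Best packing: crystal orb + ruby pendant + sapphire brooch — 22 lb, 1919 total.
Runner-up ruby pendant + platinum ring + sapphire brooch tops out at 1791.

1919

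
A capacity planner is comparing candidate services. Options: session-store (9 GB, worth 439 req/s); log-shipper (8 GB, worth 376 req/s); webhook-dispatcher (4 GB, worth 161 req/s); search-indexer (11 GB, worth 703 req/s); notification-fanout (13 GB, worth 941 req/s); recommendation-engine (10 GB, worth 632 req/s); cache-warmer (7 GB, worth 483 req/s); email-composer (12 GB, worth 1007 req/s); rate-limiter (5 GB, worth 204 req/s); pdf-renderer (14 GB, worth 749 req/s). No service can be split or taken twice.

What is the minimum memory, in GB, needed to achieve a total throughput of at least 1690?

23

Minimise GB subject to total throughput ≥ 1690.
Taking search-indexer + email-composer gives 1710 (≥ 1690) for 23 GB.
No combination under 23 GB hits 1690.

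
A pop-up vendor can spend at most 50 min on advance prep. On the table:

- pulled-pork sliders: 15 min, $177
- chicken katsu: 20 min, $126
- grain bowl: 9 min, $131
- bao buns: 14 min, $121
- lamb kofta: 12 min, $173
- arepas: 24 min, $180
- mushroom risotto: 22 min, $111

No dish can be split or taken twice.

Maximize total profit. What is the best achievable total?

Pulled-pork sliders + grain bowl + bao buns + lamb kofta uses 50 of the 50 min and totals 602.
An exhaustive check of the 128 subsets confirms 602.

602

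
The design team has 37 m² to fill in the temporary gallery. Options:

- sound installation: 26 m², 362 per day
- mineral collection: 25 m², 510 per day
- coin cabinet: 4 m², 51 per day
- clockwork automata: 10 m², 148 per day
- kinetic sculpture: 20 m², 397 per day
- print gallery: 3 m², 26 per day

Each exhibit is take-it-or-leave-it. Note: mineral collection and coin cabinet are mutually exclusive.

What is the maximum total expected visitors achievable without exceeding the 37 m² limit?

658

By expected visitors per m²: mineral collection 20.40, kinetic sculpture 19.85, clockwork automata 14.80 lead.
Mineral collection + clockwork automata uses 35 of the 37 m² and totals 658.
The spare 2 m² is too small for any remaining exhibit, and no feasible exchange beats 658.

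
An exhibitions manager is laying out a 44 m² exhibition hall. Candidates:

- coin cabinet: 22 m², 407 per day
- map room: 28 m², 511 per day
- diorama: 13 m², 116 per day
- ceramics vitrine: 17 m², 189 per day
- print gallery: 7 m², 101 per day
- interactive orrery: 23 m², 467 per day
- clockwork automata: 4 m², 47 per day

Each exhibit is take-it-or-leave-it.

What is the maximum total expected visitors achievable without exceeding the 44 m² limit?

A density-first pass picks print gallery + interactive orrery + clockwork automata — 615 at 34 m².
Dropping print gallery frees 7 m²; slotting in ceramics vitrine (17 m²) lifts the total to 703 at 44 m².
That's the maximum — no swap from here does better than 703.

703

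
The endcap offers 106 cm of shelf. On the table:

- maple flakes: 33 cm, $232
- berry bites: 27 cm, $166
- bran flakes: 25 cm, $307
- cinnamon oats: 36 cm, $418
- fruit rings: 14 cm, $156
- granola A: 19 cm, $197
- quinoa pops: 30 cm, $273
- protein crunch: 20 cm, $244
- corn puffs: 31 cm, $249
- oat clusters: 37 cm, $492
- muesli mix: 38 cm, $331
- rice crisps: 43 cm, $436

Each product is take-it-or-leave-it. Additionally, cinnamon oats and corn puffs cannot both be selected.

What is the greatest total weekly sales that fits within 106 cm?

A density-first pass picks bran flakes + fruit rings + protein crunch + oat clusters — 1199 at 96 cm.
Replace bran flakes and protein crunch with cinnamon oats + granola A: the trade gains 64 net, giving 1263 at 106 cm.
The closest alternative, bran flakes + granola A + protein crunch + oat clusters, reaches only 1240.

1263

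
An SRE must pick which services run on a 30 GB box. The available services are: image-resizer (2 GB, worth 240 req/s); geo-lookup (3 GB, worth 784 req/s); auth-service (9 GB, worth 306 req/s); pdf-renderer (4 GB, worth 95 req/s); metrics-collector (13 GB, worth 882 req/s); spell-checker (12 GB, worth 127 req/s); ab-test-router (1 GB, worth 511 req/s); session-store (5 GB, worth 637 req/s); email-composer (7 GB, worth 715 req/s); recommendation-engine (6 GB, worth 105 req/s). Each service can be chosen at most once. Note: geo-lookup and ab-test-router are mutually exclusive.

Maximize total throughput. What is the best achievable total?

3258

Best packing: image-resizer + geo-lookup + metrics-collector + session-store + email-composer — 30 GB, 3258 total.
Every other selection either busts 30 GB or breaks a pairing rule or fails to beat 3258.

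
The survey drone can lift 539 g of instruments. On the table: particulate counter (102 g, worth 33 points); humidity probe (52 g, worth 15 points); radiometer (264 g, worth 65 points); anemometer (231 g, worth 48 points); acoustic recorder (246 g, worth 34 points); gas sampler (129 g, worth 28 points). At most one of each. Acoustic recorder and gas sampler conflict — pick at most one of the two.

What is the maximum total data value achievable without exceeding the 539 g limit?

Ranking by ratio (data value/g): particulate counter 0.32, humidity probe 0.29, radiometer 0.25, gas sampler 0.22.
A density-first pass picks particulate counter + humidity probe + radiometer — 113 at 418 g.
Replace humidity probe with gas sampler: the trade gains 13 net, giving 126 at 495 g.
Next best is particulate counter + humidity probe + anemometer + gas sampler at 124 (514 g) — short by 2.

126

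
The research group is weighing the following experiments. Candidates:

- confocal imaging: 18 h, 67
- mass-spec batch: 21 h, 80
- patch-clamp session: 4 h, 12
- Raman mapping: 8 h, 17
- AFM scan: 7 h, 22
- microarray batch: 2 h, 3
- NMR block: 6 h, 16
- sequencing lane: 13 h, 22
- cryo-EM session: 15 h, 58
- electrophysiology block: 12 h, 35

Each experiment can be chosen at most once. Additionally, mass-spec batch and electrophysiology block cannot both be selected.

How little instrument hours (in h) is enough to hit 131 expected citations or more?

Look for the lowest-instrument combination reaching 131.
Taking mass-spec batch + cryo-EM session gives 138 (≥ 131) for 36 h.
No combination under 36 h hits 131.

36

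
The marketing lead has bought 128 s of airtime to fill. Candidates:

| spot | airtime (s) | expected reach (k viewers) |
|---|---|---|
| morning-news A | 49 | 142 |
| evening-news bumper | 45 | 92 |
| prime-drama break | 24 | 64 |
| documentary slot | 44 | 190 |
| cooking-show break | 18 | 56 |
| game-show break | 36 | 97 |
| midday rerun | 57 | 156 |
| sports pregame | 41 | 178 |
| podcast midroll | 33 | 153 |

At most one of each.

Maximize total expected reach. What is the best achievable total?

Documentary slot + sports pregame + podcast midroll uses 118 of the 128 s and totals 521.

521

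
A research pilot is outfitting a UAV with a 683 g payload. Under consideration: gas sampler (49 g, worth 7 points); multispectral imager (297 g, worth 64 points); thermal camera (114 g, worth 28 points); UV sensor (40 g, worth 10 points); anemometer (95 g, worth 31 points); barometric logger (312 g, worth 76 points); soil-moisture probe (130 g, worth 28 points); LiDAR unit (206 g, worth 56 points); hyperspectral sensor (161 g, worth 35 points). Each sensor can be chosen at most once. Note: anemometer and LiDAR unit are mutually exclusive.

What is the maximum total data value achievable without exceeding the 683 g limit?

170

Ranking by ratio (data value/g): anemometer 0.33, LiDAR unit 0.27, UV sensor 0.25, thermal camera 0.25.
Best packing: thermal camera + UV sensor + barometric logger + LiDAR unit — 672 g, 170 total.
No other feasible combination exceeds 170.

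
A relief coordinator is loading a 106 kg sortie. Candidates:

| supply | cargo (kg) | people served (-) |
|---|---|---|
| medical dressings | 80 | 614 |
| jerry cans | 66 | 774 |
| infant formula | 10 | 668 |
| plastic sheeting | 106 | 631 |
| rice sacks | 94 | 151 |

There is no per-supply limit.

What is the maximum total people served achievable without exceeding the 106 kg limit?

Density check — infant formula 66.80, jerry cans 11.73, medical dressings 7.67, plastic sheeting 5.95 are the best per kg.
Taking 10×infant formula: 100 kg used, 6680 in people served.
That's the maximum — no swap from here does better than 6680.

6680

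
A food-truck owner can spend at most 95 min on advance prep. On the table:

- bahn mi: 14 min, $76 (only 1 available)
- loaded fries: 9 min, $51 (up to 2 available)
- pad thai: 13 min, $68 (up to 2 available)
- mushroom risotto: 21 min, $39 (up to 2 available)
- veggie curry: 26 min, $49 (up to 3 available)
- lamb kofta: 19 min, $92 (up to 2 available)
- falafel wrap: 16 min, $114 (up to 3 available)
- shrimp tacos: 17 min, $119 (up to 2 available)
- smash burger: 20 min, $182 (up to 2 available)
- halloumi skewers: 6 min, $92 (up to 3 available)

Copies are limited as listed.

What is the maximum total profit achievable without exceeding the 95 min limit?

878

Ranking by ratio (profit/min): halloumi skewers 15.33, smash burger 9.10, falafel wrap 7.12.
Filling by ratio: 2×falafel wrap + 2×smash burger + 3×halloumi skewers for 868, with 5 min left unused.
The 32 min tied up in 2×falafel wrap is better spent on 2×shrimp tacos — total rises to 878 (92 min).
The spare 3 min is too small for any remaining dish, and no exchange beats 878.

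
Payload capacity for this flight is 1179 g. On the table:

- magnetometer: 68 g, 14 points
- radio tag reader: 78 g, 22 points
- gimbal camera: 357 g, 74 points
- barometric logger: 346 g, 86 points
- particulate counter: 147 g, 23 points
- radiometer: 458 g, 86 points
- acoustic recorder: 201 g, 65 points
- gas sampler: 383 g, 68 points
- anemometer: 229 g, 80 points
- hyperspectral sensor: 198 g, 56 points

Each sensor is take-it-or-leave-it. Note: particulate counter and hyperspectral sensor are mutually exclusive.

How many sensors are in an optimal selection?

6

Best achievable data value is 323.
For example magnetometer + radio tag reader + barometric logger + acoustic recorder + anemometer + hyperspectral sensor achieves it, using 1120 g.
All optima have 6 sensors.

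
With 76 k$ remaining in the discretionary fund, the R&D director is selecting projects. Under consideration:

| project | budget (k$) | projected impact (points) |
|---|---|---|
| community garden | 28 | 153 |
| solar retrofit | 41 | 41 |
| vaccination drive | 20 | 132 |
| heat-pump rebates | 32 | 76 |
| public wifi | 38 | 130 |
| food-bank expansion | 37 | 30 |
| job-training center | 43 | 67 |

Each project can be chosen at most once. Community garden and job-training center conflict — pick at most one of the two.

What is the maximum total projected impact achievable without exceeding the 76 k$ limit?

285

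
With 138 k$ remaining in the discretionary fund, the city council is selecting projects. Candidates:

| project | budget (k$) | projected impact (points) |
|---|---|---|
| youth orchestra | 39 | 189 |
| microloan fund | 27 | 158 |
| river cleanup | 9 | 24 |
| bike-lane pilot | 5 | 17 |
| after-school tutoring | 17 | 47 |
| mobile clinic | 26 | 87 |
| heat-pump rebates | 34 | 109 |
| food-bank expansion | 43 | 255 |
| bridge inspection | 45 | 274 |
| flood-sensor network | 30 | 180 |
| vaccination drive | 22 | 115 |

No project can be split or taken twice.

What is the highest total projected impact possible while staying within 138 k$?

Greedy by ratio would take river cleanup + bike-lane pilot + food-bank expansion + bridge inspection + flood-sensor network: 132 k$ used, total 750.
But microloan fund + food-bank expansion + bridge inspection + vaccination drive fits in 137 k$ and reaches 802.
The closest alternative, microloan fund + river cleanup + bike-lane pilot + bridge inspection + flood-sensor network + vaccination drive, reaches only 768.

802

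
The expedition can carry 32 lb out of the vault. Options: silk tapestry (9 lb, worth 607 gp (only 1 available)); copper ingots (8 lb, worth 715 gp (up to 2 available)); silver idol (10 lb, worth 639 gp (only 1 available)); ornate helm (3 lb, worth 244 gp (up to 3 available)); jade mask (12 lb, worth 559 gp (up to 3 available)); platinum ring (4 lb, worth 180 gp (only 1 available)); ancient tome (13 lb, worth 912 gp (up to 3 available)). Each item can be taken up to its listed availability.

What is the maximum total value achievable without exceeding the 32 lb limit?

2586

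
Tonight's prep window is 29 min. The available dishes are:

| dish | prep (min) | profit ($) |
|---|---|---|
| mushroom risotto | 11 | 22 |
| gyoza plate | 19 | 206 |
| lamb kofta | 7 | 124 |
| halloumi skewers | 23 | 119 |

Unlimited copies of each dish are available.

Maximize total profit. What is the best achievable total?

496

Ranking by ratio (profit/min): lamb kofta 17.71, gyoza plate 10.84, halloumi skewers 5.17, mushroom risotto 2.00.
4×lamb kofta uses 28 of the 29 min and totals 496.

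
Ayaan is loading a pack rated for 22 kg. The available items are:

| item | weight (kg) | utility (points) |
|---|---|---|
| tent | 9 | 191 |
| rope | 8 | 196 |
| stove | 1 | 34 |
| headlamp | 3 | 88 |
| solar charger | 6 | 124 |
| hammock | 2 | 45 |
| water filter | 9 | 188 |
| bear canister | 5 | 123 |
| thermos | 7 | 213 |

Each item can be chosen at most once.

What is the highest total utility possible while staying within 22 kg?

582

Ranking by ratio (utility/kg): stove 34.00, thermos 30.43, headlamp 29.33, bear canister 24.60.
Filling by ratio: stove + headlamp + hammock + bear canister + thermos for 503, with 4 kg left unused.
The 2 kg tied up in hammock is better spent on solar charger — total rises to 582 (22 kg).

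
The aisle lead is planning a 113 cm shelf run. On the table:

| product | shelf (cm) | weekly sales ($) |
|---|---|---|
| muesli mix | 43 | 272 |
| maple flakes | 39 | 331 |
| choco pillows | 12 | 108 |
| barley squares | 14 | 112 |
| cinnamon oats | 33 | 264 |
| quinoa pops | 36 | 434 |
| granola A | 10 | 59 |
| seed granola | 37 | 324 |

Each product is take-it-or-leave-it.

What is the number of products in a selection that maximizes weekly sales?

Best achievable weekly sales is 1089.
One optimal bundle: maple flakes + quinoa pops + seed granola (112 cm).
Every optimal selection uses 3 products.

3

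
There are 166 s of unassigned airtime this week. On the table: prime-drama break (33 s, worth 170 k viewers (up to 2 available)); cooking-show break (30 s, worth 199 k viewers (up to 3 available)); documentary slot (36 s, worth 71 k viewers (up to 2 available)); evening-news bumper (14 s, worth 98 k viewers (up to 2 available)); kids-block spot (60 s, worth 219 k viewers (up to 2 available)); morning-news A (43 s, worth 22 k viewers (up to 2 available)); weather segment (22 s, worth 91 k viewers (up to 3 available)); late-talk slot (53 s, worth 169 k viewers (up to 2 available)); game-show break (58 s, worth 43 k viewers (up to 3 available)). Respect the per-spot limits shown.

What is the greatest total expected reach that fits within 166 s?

Taking the top-ratio spots first gives prime-drama break + 3×cooking-show break + 2×evening-news bumper for 963 (151 s).
Dropping prime-drama break frees 33 s; slotting in 2×weather segment (44 s) lifts the total to 975 at 162 s.

975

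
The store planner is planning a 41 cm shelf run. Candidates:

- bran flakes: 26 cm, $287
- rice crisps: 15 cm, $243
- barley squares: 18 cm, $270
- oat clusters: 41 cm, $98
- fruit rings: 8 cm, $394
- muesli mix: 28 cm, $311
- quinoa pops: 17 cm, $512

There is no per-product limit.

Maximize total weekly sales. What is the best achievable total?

Density check — fruit rings 49.25, quinoa pops 30.12, rice crisps 16.20, barley squares 15.00 are the best per cm.
Best packing: 5×fruit rings — 40 cm, 1970 total.
Nothing else within 41 cm beats 1970.

1970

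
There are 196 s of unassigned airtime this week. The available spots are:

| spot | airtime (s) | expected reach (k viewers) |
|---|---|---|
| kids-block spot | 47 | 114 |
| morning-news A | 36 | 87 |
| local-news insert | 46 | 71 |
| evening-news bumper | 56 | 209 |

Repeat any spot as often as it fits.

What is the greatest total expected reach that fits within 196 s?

627

Density check — evening-news bumper 3.73, kids-block spot 2.43, morning-news A 2.42 are the best per s.
3×evening-news bumper uses 168 of the 196 s and totals 627.
Nothing else within 196 s beats 627.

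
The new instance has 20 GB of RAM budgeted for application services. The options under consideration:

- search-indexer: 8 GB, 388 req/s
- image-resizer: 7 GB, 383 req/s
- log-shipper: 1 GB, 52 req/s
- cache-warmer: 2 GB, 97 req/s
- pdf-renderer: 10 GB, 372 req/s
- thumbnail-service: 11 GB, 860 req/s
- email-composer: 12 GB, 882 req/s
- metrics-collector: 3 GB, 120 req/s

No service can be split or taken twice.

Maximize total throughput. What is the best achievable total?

1340

The ratio heuristic lands on image-resizer + log-shipper + thumbnail-service (1295) but leaves 1 GB idle.
The 1 GB tied up in log-shipper is better spent on cache-warmer — total rises to 1340 (20 GB).
Next best is image-resizer + log-shipper + email-composer at 1317 (20 GB) — short by 23.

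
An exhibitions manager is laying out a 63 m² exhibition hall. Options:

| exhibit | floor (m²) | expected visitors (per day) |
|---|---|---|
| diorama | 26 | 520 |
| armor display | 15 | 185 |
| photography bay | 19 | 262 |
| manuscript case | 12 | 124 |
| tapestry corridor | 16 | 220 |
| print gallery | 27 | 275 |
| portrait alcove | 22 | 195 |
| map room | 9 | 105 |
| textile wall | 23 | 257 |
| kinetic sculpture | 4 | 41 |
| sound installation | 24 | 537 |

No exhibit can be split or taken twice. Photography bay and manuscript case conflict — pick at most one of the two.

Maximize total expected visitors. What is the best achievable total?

1203

Diorama + map room + kinetic sculpture + sound installation uses 63 of the 63 m² and totals 1203.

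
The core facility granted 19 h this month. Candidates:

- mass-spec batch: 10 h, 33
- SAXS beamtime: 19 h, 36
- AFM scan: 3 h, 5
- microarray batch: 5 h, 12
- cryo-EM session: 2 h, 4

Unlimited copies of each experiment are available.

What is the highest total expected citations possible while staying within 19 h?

By expected citations per h: mass-spec batch 3.30, microarray batch 2.40, cryo-EM session 2.00 lead.
Mass-spec batch + microarray batch + 2×cryo-EM session uses 19 of the 19 h and totals 53.
That's the maximum — no swap from here does better than 53.

53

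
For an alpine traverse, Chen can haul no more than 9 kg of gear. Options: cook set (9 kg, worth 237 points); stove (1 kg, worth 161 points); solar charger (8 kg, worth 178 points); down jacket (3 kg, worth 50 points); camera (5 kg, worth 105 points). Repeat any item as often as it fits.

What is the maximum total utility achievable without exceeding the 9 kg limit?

Ranking by ratio (utility/kg): stove 161.00, cook set 26.33, solar charger 22.25.
9×stove uses 9 of the 9 kg and totals 1449.
No other feasible combination exceeds 1449.

1449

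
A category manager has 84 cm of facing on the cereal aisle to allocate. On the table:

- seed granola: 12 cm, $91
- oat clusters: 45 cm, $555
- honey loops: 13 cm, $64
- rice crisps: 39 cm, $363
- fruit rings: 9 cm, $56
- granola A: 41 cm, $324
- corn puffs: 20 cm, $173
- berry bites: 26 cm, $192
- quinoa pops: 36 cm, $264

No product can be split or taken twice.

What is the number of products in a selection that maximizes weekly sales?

2

Best achievable weekly sales is 918.
For example oat clusters + rice crisps achieves it, using 84 cm.
Any selection reaching 918 contains exactly 2 products.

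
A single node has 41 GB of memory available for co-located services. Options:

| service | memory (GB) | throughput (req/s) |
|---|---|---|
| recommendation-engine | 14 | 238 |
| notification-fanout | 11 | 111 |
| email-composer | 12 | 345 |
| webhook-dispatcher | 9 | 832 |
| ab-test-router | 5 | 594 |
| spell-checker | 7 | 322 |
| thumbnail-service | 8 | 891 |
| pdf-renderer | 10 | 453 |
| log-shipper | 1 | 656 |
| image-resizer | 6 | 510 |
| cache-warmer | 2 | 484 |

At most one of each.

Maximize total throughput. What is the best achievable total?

The ratio heuristic lands on webhook-dispatcher + ab-test-router + spell-checker + thumbnail-service + log-shipper + image-resizer + cache-warmer (4289) but leaves 3 GB idle.
The 7 GB tied up in spell-checker is better spent on pdf-renderer — total rises to 4420 (41 GB).
Next best is webhook-dispatcher + ab-test-router + spell-checker + thumbnail-service + log-shipper + image-resizer + cache-warmer at 4289 (38 GB) — short by 131.

4420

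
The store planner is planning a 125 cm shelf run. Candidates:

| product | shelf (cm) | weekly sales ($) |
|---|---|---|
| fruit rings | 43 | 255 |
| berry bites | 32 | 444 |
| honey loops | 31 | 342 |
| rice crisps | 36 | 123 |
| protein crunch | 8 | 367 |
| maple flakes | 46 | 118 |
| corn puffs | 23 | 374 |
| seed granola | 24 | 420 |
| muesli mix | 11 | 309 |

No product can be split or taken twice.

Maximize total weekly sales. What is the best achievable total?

1947

Greedy by ratio would take berry bites + protein crunch + corn puffs + seed granola + muesli mix: 98 cm used, total 1914.
Dropping muesli mix frees 11 cm; slotting in honey loops (31 cm) lifts the total to 1947 at 118 cm.
The spare 7 cm is too small for any remaining product, and no exchange beats 1947.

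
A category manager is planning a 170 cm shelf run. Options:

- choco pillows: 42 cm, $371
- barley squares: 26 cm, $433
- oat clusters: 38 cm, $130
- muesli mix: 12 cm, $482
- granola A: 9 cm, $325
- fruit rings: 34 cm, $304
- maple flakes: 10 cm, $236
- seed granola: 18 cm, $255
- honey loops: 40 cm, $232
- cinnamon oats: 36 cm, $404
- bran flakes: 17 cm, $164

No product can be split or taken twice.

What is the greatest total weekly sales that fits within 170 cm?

2670

Ranking by ratio (weekly sales/cm): muesli mix 40.17, granola A 36.11, maple flakes 23.60, barley squares 16.65.
Taking the top-ratio products first gives barley squares + muesli mix + granola A + fruit rings + maple flakes + seed granola + cinnamon oats + bran flakes for 2603 (162 cm).
The 34 cm tied up in fruit rings is better spent on choco pillows — total rises to 2670 (170 cm).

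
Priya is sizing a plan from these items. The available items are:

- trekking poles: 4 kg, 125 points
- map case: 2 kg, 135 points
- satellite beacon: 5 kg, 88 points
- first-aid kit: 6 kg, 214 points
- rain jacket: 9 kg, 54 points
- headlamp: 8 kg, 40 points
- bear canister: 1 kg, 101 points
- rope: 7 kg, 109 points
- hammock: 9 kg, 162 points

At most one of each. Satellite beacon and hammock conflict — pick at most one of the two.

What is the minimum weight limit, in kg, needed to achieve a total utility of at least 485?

Look for the lowest-weight combination reaching 485.
Taking trekking poles + map case + first-aid kit + bear canister gives 575 (≥ 485) for 13 kg.
Below 13 kg the best achievable stays under 485.

13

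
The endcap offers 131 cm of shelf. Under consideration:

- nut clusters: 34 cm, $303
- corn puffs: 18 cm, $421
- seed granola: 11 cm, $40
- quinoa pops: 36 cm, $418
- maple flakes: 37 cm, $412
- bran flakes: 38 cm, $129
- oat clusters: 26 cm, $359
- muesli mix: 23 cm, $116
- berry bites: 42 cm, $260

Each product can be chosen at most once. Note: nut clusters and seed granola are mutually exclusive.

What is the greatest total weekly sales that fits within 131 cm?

1650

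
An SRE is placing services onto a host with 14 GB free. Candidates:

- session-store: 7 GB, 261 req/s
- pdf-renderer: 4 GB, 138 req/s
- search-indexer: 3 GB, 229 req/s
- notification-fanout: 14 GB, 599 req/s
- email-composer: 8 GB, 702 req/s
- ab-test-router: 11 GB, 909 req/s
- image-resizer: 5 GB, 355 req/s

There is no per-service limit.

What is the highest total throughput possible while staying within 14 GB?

Taking 2×search-indexer + email-composer: 14 GB used, 1160 in throughput.
Nothing else within 14 GB beats 1160.

1160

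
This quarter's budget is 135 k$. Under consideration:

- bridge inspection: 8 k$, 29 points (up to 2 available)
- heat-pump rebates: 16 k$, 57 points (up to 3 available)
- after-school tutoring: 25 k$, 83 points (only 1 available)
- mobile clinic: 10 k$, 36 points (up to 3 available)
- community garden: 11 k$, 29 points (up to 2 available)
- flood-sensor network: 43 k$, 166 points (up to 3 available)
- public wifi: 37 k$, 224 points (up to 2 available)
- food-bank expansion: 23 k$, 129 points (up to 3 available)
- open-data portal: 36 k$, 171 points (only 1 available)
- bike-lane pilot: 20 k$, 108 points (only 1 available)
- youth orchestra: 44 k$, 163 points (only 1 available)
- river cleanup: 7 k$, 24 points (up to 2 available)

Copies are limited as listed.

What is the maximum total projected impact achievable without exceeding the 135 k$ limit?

759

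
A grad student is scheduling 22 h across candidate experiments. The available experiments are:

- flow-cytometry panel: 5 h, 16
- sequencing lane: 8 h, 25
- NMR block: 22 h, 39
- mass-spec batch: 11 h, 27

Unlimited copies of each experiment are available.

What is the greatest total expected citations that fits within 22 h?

66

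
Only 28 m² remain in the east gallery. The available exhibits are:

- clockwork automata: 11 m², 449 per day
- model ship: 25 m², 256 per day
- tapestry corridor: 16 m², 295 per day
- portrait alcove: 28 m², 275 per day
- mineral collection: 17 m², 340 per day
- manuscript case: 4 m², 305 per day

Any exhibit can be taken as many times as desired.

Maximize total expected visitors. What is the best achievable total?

Taking 7×manuscript case: 28 m² used, 2135 in expected visitors.
Every other selection either busts 28 m² or fails to beat 2135.

2135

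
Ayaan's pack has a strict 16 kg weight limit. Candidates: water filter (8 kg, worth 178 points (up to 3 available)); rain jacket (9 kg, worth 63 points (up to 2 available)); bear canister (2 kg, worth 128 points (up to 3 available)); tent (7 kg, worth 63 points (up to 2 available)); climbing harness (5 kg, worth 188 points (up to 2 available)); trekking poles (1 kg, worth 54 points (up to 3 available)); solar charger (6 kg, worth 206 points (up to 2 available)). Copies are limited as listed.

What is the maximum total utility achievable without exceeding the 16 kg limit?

760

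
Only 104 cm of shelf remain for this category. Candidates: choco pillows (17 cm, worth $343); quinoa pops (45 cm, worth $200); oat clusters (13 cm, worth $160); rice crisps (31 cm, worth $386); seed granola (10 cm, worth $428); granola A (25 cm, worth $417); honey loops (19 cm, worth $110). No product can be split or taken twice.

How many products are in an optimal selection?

Optimal total is 1734.
One optimal bundle: choco pillows + oat clusters + rice crisps + seed granola + granola A (96 cm).
Every optimal selection uses 5 products.

5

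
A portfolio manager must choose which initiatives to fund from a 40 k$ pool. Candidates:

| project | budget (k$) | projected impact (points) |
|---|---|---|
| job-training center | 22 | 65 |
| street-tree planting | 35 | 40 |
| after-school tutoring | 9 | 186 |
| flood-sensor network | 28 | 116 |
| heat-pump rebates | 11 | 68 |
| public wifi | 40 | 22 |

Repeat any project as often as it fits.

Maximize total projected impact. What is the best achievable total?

744

Ranking by ratio (projected impact/k$): after-school tutoring 20.67, heat-pump rebates 6.18, flood-sensor network 4.14.
Best packing: 4×after-school tutoring — 36 k$, 744 total.
Nothing else within 40 k$ beats 744.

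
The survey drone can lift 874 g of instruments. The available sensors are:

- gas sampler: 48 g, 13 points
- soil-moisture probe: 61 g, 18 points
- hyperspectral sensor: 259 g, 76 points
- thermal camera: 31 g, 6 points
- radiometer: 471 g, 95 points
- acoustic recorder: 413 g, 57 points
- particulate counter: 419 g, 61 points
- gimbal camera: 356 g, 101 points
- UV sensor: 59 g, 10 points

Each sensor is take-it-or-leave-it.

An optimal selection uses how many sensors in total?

6

The maximum data value within 874 g is 224.
gas sampler + soil-moisture probe + hyperspectral sensor + thermal camera + gimbal camera + UV sensor hits 224 at 814 g.
All optima have 6 sensors.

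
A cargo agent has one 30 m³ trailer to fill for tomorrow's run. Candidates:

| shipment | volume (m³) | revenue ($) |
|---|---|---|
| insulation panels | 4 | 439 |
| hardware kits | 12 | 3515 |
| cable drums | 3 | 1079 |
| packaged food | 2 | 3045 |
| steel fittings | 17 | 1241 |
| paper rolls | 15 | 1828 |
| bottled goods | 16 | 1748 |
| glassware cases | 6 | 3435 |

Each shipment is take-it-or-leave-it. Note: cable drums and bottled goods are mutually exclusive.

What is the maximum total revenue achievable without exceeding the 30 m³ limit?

11513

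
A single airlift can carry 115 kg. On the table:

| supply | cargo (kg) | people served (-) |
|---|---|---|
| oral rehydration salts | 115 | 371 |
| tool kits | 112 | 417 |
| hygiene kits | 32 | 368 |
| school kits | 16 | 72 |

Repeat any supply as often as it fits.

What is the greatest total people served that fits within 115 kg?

1176

3×hygiene kits + school kits uses 112 of the 115 kg and totals 1176.
The spare 3 kg is too small for any remaining supply, and no exchange beats 1176.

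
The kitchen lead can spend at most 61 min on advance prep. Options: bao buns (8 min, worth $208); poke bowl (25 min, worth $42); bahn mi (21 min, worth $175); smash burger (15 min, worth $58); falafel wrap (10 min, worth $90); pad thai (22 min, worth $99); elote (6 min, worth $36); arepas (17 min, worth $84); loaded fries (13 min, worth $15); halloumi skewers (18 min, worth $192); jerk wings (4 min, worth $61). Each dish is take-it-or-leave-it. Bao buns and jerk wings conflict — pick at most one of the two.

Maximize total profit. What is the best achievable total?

Best packing: bao buns + bahn mi + falafel wrap + halloumi skewers — 57 min, 665 total.
Nothing else feasible within 61 min beats 665.

665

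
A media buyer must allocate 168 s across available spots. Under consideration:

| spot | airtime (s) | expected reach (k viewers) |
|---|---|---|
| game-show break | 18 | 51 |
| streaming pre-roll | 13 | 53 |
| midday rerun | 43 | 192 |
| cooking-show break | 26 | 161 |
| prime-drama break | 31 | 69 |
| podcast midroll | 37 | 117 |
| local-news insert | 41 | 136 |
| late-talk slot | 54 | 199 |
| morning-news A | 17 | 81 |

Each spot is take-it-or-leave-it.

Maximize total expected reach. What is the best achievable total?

Taking the top-ratio spots first gives streaming pre-roll + midday rerun + cooking-show break + late-talk slot + morning-news A for 686 (153 s).
Dropping streaming pre-roll and morning-news A frees 30 s; slotting in local-news insert (41 s) lifts the total to 688 at 164 s.

688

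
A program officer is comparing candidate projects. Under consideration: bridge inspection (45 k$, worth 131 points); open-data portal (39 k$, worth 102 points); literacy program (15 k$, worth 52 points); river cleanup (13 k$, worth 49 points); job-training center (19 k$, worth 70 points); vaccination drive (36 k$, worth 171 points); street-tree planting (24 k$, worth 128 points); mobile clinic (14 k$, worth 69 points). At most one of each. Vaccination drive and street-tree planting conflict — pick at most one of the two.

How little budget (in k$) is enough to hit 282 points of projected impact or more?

63

Look for the lowest-budget combination reaching 282.
Taking river cleanup + vaccination drive + mobile clinic gives 289 (≥ 282) for 63 k$.
Any bundle with less than 63 k$ falls short of 282.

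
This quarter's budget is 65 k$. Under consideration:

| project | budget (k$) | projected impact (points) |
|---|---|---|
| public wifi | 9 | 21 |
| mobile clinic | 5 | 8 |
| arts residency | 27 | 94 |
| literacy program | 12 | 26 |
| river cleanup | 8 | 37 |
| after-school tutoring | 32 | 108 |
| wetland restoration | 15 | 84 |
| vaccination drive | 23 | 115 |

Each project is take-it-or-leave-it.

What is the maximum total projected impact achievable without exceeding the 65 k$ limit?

The ratio heuristic lands on public wifi + mobile clinic + river cleanup + wetland restoration + vaccination drive (265) but leaves 5 k$ idle.
Dropping public wifi and mobile clinic and river cleanup frees 22 k$; slotting in arts residency (27 k$) lifts the total to 293 at 65 k$.

293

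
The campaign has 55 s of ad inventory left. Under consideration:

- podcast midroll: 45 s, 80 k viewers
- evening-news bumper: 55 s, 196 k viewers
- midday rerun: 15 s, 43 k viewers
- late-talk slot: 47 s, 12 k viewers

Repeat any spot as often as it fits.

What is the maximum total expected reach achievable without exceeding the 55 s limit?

196

The ratio ordering already packs tightly: evening-news bumper, 55 s, 196.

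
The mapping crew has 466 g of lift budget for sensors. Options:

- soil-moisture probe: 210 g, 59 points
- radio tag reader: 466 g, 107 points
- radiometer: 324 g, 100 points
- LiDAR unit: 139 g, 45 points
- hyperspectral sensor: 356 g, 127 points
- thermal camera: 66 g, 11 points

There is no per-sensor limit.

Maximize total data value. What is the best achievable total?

Ranking by ratio (data value/g): hyperspectral sensor 0.36, LiDAR unit 0.32, radiometer 0.31, soil-moisture probe 0.28.
A density-first pass picks hyperspectral sensor + thermal camera — 138 at 422 g.
Replace hyperspectral sensor and thermal camera with radiometer + LiDAR unit: the trade gains 7 net, giving 145 at 463 g.
No other feasible combination exceeds 145.

145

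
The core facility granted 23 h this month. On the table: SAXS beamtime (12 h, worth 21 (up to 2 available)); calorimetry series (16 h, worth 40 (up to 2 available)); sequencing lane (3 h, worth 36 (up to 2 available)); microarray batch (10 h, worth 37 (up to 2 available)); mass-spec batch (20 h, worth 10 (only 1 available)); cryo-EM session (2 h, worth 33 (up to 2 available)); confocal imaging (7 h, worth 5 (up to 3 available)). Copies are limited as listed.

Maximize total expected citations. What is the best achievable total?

175

Ranking by ratio (expected citations/h): cryo-EM session 16.50, sequencing lane 12.00, microarray batch 3.70.
Best packing: 2×sequencing lane + microarray batch + 2×cryo-EM session — 20 h, 175 total.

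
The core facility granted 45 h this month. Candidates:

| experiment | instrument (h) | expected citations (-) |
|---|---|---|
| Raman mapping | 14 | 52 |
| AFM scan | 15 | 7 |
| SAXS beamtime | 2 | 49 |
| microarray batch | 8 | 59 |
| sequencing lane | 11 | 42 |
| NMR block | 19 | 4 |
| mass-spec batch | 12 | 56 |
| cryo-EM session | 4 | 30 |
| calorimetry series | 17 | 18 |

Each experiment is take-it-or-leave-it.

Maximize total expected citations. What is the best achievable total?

By expected citations per h: SAXS beamtime 24.50, cryo-EM session 7.50, microarray batch 7.38 lead.
Filling by ratio: SAXS beamtime + microarray batch + sequencing lane + mass-spec batch + cryo-EM session for 236, with 8 h left unused.
Replace sequencing lane with Raman mapping: the trade gains 10 net, giving 246 at 40 h.
The closest alternative, SAXS beamtime + microarray batch + sequencing lane + mass-spec batch + cryo-EM session, reaches only 236.

246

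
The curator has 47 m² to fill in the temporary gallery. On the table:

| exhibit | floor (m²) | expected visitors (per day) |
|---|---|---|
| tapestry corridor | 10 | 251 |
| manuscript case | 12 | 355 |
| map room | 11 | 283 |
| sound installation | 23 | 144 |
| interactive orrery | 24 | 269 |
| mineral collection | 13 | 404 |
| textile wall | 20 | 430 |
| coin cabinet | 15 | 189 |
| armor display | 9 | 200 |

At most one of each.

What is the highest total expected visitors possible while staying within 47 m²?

1293

By expected visitors per m²: mineral collection 31.08, manuscript case 29.58, map room 25.73 lead.
Tapestry corridor + manuscript case + map room + mineral collection uses 46 of the 47 m² and totals 1293.
Next best is manuscript case + map room + mineral collection + armor display at 1242 (45 m²) — short by 51.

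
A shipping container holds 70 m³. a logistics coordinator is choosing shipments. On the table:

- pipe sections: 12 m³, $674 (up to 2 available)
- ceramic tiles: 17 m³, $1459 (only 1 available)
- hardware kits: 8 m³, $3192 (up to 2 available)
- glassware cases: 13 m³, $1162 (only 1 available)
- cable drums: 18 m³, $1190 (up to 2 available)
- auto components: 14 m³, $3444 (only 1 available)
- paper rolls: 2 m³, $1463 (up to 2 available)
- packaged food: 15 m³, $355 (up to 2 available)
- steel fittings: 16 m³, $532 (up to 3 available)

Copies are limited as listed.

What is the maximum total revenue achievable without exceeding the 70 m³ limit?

15403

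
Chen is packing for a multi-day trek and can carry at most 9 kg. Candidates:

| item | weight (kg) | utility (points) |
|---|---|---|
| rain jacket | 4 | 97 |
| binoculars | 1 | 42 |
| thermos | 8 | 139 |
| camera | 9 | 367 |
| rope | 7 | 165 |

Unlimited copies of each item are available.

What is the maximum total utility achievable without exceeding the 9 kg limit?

378

9×binoculars uses 9 of the 9 kg and totals 378.
Every other selection either busts 9 kg or fails to beat 378.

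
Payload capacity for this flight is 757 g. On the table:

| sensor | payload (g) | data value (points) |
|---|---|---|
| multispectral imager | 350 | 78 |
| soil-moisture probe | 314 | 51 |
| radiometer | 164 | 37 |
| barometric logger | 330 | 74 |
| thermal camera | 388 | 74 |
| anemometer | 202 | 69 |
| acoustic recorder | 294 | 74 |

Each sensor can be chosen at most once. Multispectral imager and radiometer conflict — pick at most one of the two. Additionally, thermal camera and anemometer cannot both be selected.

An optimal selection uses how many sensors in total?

The maximum data value within 757 g is 180.
radiometer + barometric logger + anemometer hits 180 at 696 g.
All optima have 3 sensors.

3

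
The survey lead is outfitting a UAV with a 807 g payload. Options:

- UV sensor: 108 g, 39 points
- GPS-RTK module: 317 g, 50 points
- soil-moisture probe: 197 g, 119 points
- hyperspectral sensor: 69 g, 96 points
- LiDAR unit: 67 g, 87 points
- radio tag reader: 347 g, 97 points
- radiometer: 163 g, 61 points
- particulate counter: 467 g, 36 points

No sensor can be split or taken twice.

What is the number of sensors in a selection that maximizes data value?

5

Optimal total is 438.
UV sensor + soil-moisture probe + hyperspectral sensor + LiDAR unit + radio tag reader hits 438 at 788 g.
Any selection reaching 438 contains exactly 5 sensors.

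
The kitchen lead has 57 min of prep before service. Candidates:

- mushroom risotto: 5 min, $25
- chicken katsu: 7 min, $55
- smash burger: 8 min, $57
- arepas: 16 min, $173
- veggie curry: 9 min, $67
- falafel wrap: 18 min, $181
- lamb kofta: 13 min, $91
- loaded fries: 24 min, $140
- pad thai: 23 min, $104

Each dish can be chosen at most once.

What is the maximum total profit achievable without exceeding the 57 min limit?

512

By profit per min: arepas 10.81, falafel wrap 10.06, chicken katsu 7.86 lead.
The ratio heuristic lands on mushroom risotto + chicken katsu + arepas + veggie curry + falafel wrap (501) but leaves 2 min idle.
The 12 min tied up in mushroom risotto and chicken katsu is better spent on lamb kofta — total rises to 512 (56 min).
Every other selection either busts 57 min or fails to beat 512.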